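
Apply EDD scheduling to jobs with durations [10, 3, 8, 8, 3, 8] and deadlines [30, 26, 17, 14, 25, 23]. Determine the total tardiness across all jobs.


Sort by due date (EDD order): [(8, 14), (8, 17), (8, 23), (3, 25), (3, 26), (10, 30)]
Compute completion times and tardiness:
  Job 1: p=8, d=14, C=8, tardiness=max(0,8-14)=0
  Job 2: p=8, d=17, C=16, tardiness=max(0,16-17)=0
  Job 3: p=8, d=23, C=24, tardiness=max(0,24-23)=1
  Job 4: p=3, d=25, C=27, tardiness=max(0,27-25)=2
  Job 5: p=3, d=26, C=30, tardiness=max(0,30-26)=4
  Job 6: p=10, d=30, C=40, tardiness=max(0,40-30)=10
Total tardiness = 17

17


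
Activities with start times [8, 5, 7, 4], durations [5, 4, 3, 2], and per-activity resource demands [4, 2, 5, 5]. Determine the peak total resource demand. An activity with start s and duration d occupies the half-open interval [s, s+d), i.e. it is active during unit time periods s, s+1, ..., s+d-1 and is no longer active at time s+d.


Each activity i is active on [start_i, start_i + duration_i).
Compute total resource usage per time slot:
  t=0: active resources = [], total = 0
  t=1: active resources = [], total = 0
  t=2: active resources = [], total = 0
  t=3: active resources = [], total = 0
  t=4: active resources = [5], total = 5
  t=5: active resources = [2, 5], total = 7
  t=6: active resources = [2], total = 2
  t=7: active resources = [2, 5], total = 7
  t=8: active resources = [4, 2, 5], total = 11
  t=9: active resources = [4, 5], total = 9
  t=10: active resources = [4], total = 4
  t=11: active resources = [4], total = 4
  t=12: active resources = [4], total = 4
Peak resource demand = 11

11


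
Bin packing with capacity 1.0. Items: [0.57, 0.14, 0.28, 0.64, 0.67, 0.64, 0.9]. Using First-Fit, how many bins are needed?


Place items sequentially using First-Fit:
  Item 0.57 -> new Bin 1
  Item 0.14 -> Bin 1 (now 0.71)
  Item 0.28 -> Bin 1 (now 0.99)
  Item 0.64 -> new Bin 2
  Item 0.67 -> new Bin 3
  Item 0.64 -> new Bin 4
  Item 0.9 -> new Bin 5
Total bins used = 5

5


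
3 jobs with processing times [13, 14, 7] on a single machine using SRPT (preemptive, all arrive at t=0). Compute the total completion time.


Since all jobs arrive at t=0, SRPT equals SPT ordering.
SPT order: [7, 13, 14]
Completion times:
  Job 1: p=7, C=7
  Job 2: p=13, C=20
  Job 3: p=14, C=34
Total completion time = 7 + 20 + 34 = 61

61


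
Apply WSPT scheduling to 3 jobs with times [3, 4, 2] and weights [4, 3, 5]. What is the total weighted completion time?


Compute p/w ratios and sort ascending (WSPT): [(2, 5), (3, 4), (4, 3)]
Compute weighted completion times:
  Job (p=2,w=5): C=2, w*C=5*2=10
  Job (p=3,w=4): C=5, w*C=4*5=20
  Job (p=4,w=3): C=9, w*C=3*9=27
Total weighted completion time = 57

57


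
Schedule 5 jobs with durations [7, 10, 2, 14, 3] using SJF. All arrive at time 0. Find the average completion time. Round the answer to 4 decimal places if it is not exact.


SJF order (ascending): [2, 3, 7, 10, 14]
Completion times:
  Job 1: burst=2, C=2
  Job 2: burst=3, C=5
  Job 3: burst=7, C=12
  Job 4: burst=10, C=22
  Job 5: burst=14, C=36
Average completion = 77/5 = 15.4

15.4


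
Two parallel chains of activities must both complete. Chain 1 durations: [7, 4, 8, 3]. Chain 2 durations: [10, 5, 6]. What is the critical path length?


Path A total = 7 + 4 + 8 + 3 = 22
Path B total = 10 + 5 + 6 = 21
Critical path = longest path = max(22, 21) = 22

22


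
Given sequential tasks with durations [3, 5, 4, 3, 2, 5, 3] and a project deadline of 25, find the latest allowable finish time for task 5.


LF(activity 5) = deadline - sum of successor durations
Successors: activities 6 through 7 with durations [5, 3]
Sum of successor durations = 8
LF = 25 - 8 = 17

17


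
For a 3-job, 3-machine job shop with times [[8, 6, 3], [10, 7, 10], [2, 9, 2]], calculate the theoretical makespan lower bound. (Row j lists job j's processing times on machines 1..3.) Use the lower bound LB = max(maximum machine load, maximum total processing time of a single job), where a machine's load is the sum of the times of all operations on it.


Machine loads:
  Machine 1: 8 + 10 + 2 = 20
  Machine 2: 6 + 7 + 9 = 22
  Machine 3: 3 + 10 + 2 = 15
Max machine load = 22
Job totals:
  Job 1: 17
  Job 2: 27
  Job 3: 13
Max job total = 27
Lower bound = max(22, 27) = 27

27


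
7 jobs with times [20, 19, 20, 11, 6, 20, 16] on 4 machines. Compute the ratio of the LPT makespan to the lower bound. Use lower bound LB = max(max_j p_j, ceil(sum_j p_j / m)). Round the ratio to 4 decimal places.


LPT order: [20, 20, 20, 19, 16, 11, 6]
Machine loads after assignment: [31, 26, 20, 35]
LPT makespan = 35
Lower bound = max(max_job, ceil(total/4)) = max(20, 28) = 28
Ratio = 35 / 28 = 1.25

1.25


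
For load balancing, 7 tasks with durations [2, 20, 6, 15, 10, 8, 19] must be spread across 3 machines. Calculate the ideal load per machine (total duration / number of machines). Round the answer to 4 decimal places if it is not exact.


Total processing time = 2 + 20 + 6 + 15 + 10 + 8 + 19 = 80
Number of machines = 3
Ideal balanced load = 80 / 3 = 26.6667

26.6667


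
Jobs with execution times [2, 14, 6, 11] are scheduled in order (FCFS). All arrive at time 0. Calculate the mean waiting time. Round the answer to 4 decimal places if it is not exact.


FCFS order (as given): [2, 14, 6, 11]
Waiting times:
  Job 1: wait = 0
  Job 2: wait = 2
  Job 3: wait = 16
  Job 4: wait = 22
Sum of waiting times = 40
Average waiting time = 40/4 = 10.0

10.0


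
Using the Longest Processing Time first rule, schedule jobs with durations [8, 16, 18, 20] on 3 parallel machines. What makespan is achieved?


Sort jobs in decreasing order (LPT): [20, 18, 16, 8]
Assign each job to the least loaded machine:
  Machine 1: jobs [20], load = 20
  Machine 2: jobs [18], load = 18
  Machine 3: jobs [16, 8], load = 24
Makespan = max load = 24

24


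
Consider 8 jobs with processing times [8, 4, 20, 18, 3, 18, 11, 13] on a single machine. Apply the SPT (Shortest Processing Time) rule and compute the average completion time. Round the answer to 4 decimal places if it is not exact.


Sort jobs by processing time (SPT order): [3, 4, 8, 11, 13, 18, 18, 20]
Compute completion times sequentially:
  Job 1: processing = 3, completes at 3
  Job 2: processing = 4, completes at 7
  Job 3: processing = 8, completes at 15
  Job 4: processing = 11, completes at 26
  Job 5: processing = 13, completes at 39
  Job 6: processing = 18, completes at 57
  Job 7: processing = 18, completes at 75
  Job 8: processing = 20, completes at 95
Sum of completion times = 317
Average completion time = 317/8 = 39.625

39.625


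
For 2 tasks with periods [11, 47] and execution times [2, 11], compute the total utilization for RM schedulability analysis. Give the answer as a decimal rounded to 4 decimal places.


Compute individual utilizations (exact fractions):
  Task 1: C/T = 2/11 (approx. 0.1818)
  Task 2: C/T = 11/47 (approx. 0.234)
Total utilization U = 2/11 + 11/47 = 215/517
Rounded to 4 decimal places: U = 0.4159
RM (Liu & Layland) bound for 2 tasks = 0.828427; compare with U = 215/517 (approx. 0.415861)
U <= bound, so schedulable by RM sufficient condition.

0.4159


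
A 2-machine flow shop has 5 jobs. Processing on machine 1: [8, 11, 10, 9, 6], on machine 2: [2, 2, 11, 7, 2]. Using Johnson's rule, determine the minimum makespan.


Apply Johnson's rule:
  Group 1 (a <= b): [(3, 10, 11)]
  Group 2 (a > b): [(4, 9, 7), (1, 8, 2), (2, 11, 2), (5, 6, 2)]
Optimal job order: [3, 4, 1, 2, 5]
Schedule:
  Job 3: M1 done at 10, M2 done at 21
  Job 4: M1 done at 19, M2 done at 28
  Job 1: M1 done at 27, M2 done at 30
  Job 2: M1 done at 38, M2 done at 40
  Job 5: M1 done at 44, M2 done at 46
Makespan = 46

46


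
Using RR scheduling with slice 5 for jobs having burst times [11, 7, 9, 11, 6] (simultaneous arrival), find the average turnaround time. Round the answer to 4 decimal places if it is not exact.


Time quantum = 5
Execution trace:
  J1 runs 5 units, time = 5
  J2 runs 5 units, time = 10
  J3 runs 5 units, time = 15
  J4 runs 5 units, time = 20
  J5 runs 5 units, time = 25
  J1 runs 5 units, time = 30
  J2 runs 2 units, time = 32
  J3 runs 4 units, time = 36
  J4 runs 5 units, time = 41
  J5 runs 1 units, time = 42
  J1 runs 1 units, time = 43
  J4 runs 1 units, time = 44
Finish times: [43, 32, 36, 44, 42]
Average turnaround = 197/5 = 39.4

39.4


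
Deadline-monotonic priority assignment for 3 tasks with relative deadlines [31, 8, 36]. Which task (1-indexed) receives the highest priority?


Sort tasks by relative deadline (ascending):
  Task 2: deadline = 8
  Task 1: deadline = 31
  Task 3: deadline = 36
Priority order (highest first): [2, 1, 3]
Highest priority task = 2

2


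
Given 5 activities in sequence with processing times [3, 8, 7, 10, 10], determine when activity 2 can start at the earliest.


Activity 2 starts after activities 1 through 1 complete.
Predecessor durations: [3]
ES = 3 = 3

3


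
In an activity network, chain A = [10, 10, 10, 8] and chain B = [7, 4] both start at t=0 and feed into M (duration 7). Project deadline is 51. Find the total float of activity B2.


Forward pass: ES(B2) = sum of predecessors on chain B = 7
EF = ES + duration = 7 + 4 = 11
Backward pass: LF(M) = deadline = 51; LS(M) = 51 - 7 = 44
LF(B2) = LS(M) - sum(successors on chain B) = 44 - 0 = 44
LS = LF - duration = 44 - 4 = 40
Total float = LS - ES = 40 - 7 = 33

33


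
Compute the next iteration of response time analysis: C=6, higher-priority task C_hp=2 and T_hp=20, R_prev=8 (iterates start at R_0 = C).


R_next = C + ceil(R_prev / T_hp) * C_hp
ceil(8 / 20) = ceil(0.4) = 1
Interference = 1 * 2 = 2
R_next = 6 + 2 = 8
R_next = R_prev, so the iteration has converged (response time = 8).

8


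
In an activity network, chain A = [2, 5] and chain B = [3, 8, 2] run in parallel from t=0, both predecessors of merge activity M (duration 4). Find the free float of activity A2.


ES(A2) = sum of predecessors on chain A = 2
EF(A2) = ES + duration = 2 + 5 = 7
Successor of A2 is M. ES(M) = max(sum(A), sum(B)) = max(7, 13) = 13
Free float = ES(successor) - EF(current) = 13 - 7 = 6

6


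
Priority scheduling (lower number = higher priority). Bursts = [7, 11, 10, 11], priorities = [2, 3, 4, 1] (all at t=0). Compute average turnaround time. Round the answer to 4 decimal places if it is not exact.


Sort by priority (ascending = highest first):
Order: [(1, 11), (2, 7), (3, 11), (4, 10)]
Completion times:
  Priority 1, burst=11, C=11
  Priority 2, burst=7, C=18
  Priority 3, burst=11, C=29
  Priority 4, burst=10, C=39
Average turnaround = 97/4 = 24.25

24.25


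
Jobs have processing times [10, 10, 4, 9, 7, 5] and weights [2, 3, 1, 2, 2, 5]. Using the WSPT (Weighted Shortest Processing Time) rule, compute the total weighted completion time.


Compute p/w ratios and sort ascending (WSPT): [(5, 5), (10, 3), (7, 2), (4, 1), (9, 2), (10, 2)]
Compute weighted completion times:
  Job (p=5,w=5): C=5, w*C=5*5=25
  Job (p=10,w=3): C=15, w*C=3*15=45
  Job (p=7,w=2): C=22, w*C=2*22=44
  Job (p=4,w=1): C=26, w*C=1*26=26
  Job (p=9,w=2): C=35, w*C=2*35=70
  Job (p=10,w=2): C=45, w*C=2*45=90
Total weighted completion time = 300

300


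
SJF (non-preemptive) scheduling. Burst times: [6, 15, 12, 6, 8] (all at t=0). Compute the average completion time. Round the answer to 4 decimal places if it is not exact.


SJF order (ascending): [6, 6, 8, 12, 15]
Completion times:
  Job 1: burst=6, C=6
  Job 2: burst=6, C=12
  Job 3: burst=8, C=20
  Job 4: burst=12, C=32
  Job 5: burst=15, C=47
Average completion = 117/5 = 23.4

23.4


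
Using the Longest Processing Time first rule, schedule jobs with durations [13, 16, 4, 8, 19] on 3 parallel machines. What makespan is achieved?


Sort jobs in decreasing order (LPT): [19, 16, 13, 8, 4]
Assign each job to the least loaded machine:
  Machine 1: jobs [19], load = 19
  Machine 2: jobs [16, 4], load = 20
  Machine 3: jobs [13, 8], load = 21
Makespan = max load = 21

21


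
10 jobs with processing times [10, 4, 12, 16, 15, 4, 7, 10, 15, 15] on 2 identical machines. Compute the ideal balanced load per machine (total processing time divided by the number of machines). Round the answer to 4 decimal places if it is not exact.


Total processing time = 10 + 4 + 12 + 16 + 15 + 4 + 7 + 10 + 15 + 15 = 108
Number of machines = 2
Ideal balanced load = 108 / 2 = 54.0

54.0


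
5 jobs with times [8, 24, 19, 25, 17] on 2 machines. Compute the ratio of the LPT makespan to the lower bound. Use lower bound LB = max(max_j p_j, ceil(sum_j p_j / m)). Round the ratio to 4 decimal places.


LPT order: [25, 24, 19, 17, 8]
Machine loads after assignment: [50, 43]
LPT makespan = 50
Lower bound = max(max_job, ceil(total/2)) = max(25, 47) = 47
Ratio = 50 / 47 = 1.0638

1.0638


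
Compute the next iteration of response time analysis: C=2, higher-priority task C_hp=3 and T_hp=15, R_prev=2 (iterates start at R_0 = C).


R_next = C + ceil(R_prev / T_hp) * C_hp
ceil(2 / 15) = ceil(0.1333) = 1
Interference = 1 * 3 = 3
R_next = 2 + 3 = 5

5


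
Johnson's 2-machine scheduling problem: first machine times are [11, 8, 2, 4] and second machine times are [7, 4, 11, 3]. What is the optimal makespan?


Apply Johnson's rule:
  Group 1 (a <= b): [(3, 2, 11)]
  Group 2 (a > b): [(1, 11, 7), (2, 8, 4), (4, 4, 3)]
Optimal job order: [3, 1, 2, 4]
Schedule:
  Job 3: M1 done at 2, M2 done at 13
  Job 1: M1 done at 13, M2 done at 20
  Job 2: M1 done at 21, M2 done at 25
  Job 4: M1 done at 25, M2 done at 28
Makespan = 28

28


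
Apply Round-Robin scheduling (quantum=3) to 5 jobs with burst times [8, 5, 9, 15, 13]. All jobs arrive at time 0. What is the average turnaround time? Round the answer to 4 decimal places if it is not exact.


Time quantum = 3
Execution trace:
  J1 runs 3 units, time = 3
  J2 runs 3 units, time = 6
  J3 runs 3 units, time = 9
  J4 runs 3 units, time = 12
  J5 runs 3 units, time = 15
  J1 runs 3 units, time = 18
  J2 runs 2 units, time = 20
  J3 runs 3 units, time = 23
  J4 runs 3 units, time = 26
  J5 runs 3 units, time = 29
  J1 runs 2 units, time = 31
  J3 runs 3 units, time = 34
  J4 runs 3 units, time = 37
  J5 runs 3 units, time = 40
  J4 runs 3 units, time = 43
  J5 runs 3 units, time = 46
  J4 runs 3 units, time = 49
  J5 runs 1 units, time = 50
Finish times: [31, 20, 34, 49, 50]
Average turnaround = 184/5 = 36.8

36.8


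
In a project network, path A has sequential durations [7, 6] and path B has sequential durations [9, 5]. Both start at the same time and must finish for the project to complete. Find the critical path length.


Path A total = 7 + 6 = 13
Path B total = 9 + 5 = 14
Critical path = longest path = max(13, 14) = 14

14


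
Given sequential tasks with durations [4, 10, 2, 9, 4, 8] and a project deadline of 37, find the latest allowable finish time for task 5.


LF(activity 5) = deadline - sum of successor durations
Successors: activities 6 through 6 with durations [8]
Sum of successor durations = 8
LF = 37 - 8 = 29

29


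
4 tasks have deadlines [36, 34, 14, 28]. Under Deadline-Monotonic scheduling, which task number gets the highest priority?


Sort tasks by relative deadline (ascending):
  Task 3: deadline = 14
  Task 4: deadline = 28
  Task 2: deadline = 34
  Task 1: deadline = 36
Priority order (highest first): [3, 4, 2, 1]
Highest priority task = 3

3


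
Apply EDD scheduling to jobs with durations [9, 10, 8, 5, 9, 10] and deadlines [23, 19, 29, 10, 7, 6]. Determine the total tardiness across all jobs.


Sort by due date (EDD order): [(10, 6), (9, 7), (5, 10), (10, 19), (9, 23), (8, 29)]
Compute completion times and tardiness:
  Job 1: p=10, d=6, C=10, tardiness=max(0,10-6)=4
  Job 2: p=9, d=7, C=19, tardiness=max(0,19-7)=12
  Job 3: p=5, d=10, C=24, tardiness=max(0,24-10)=14
  Job 4: p=10, d=19, C=34, tardiness=max(0,34-19)=15
  Job 5: p=9, d=23, C=43, tardiness=max(0,43-23)=20
  Job 6: p=8, d=29, C=51, tardiness=max(0,51-29)=22
Total tardiness = 87

87


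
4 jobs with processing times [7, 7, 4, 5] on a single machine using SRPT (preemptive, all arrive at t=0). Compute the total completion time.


Since all jobs arrive at t=0, SRPT equals SPT ordering.
SPT order: [4, 5, 7, 7]
Completion times:
  Job 1: p=4, C=4
  Job 2: p=5, C=9
  Job 3: p=7, C=16
  Job 4: p=7, C=23
Total completion time = 4 + 9 + 16 + 23 = 52

52


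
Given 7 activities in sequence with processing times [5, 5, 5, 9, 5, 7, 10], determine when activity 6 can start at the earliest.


Activity 6 starts after activities 1 through 5 complete.
Predecessor durations: [5, 5, 5, 9, 5]
ES = 5 + 5 + 5 + 9 + 5 = 29

29


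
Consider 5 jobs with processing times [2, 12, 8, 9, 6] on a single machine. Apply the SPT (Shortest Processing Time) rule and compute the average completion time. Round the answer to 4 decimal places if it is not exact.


Sort jobs by processing time (SPT order): [2, 6, 8, 9, 12]
Compute completion times sequentially:
  Job 1: processing = 2, completes at 2
  Job 2: processing = 6, completes at 8
  Job 3: processing = 8, completes at 16
  Job 4: processing = 9, completes at 25
  Job 5: processing = 12, completes at 37
Sum of completion times = 88
Average completion time = 88/5 = 17.6

17.6


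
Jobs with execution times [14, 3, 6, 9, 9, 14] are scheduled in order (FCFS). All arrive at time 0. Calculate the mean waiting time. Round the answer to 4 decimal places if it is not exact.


FCFS order (as given): [14, 3, 6, 9, 9, 14]
Waiting times:
  Job 1: wait = 0
  Job 2: wait = 14
  Job 3: wait = 17
  Job 4: wait = 23
  Job 5: wait = 32
  Job 6: wait = 41
Sum of waiting times = 127
Average waiting time = 127/6 = 21.1667

21.1667


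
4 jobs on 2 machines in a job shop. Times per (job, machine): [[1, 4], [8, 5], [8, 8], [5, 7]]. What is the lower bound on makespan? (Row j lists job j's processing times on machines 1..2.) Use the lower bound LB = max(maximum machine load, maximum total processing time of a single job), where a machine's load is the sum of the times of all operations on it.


Machine loads:
  Machine 1: 1 + 8 + 8 + 5 = 22
  Machine 2: 4 + 5 + 8 + 7 = 24
Max machine load = 24
Job totals:
  Job 1: 5
  Job 2: 13
  Job 3: 16
  Job 4: 12
Max job total = 16
Lower bound = max(24, 16) = 24

24


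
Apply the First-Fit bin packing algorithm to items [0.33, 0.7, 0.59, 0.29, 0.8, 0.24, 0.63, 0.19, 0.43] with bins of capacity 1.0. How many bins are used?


Place items sequentially using First-Fit:
  Item 0.33 -> new Bin 1
  Item 0.7 -> new Bin 2
  Item 0.59 -> Bin 1 (now 0.92)
  Item 0.29 -> Bin 2 (now 0.99)
  Item 0.8 -> new Bin 3
  Item 0.24 -> new Bin 4
  Item 0.63 -> Bin 4 (now 0.87)
  Item 0.19 -> Bin 3 (now 0.99)
  Item 0.43 -> new Bin 5
Total bins used = 5

5


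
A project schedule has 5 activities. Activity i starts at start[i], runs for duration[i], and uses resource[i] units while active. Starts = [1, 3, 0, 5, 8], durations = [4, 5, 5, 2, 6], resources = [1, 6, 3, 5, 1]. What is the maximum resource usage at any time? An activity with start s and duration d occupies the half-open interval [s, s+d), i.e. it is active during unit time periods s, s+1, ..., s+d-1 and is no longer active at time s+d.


Each activity i is active on [start_i, start_i + duration_i).
Compute total resource usage per time slot:
  t=0: active resources = [3], total = 3
  t=1: active resources = [1, 3], total = 4
  t=2: active resources = [1, 3], total = 4
  t=3: active resources = [1, 6, 3], total = 10
  t=4: active resources = [1, 6, 3], total = 10
  t=5: active resources = [6, 5], total = 11
  t=6: active resources = [6, 5], total = 11
  t=7: active resources = [6], total = 6
  t=8: active resources = [1], total = 1
  t=9: active resources = [1], total = 1
  t=10: active resources = [1], total = 1
  t=11: active resources = [1], total = 1
  t=12: active resources = [1], total = 1
  t=13: active resources = [1], total = 1
Peak resource demand = 11

11


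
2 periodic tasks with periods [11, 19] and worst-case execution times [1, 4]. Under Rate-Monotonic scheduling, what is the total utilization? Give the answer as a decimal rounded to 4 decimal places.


Compute individual utilizations (exact fractions):
  Task 1: C/T = 1/11 (approx. 0.0909)
  Task 2: C/T = 4/19 (approx. 0.2105)
Total utilization U = 1/11 + 4/19 = 63/209
Rounded to 4 decimal places: U = 0.3014
RM (Liu & Layland) bound for 2 tasks = 0.828427; compare with U = 63/209 (approx. 0.301435)
U <= bound, so schedulable by RM sufficient condition.

0.3014


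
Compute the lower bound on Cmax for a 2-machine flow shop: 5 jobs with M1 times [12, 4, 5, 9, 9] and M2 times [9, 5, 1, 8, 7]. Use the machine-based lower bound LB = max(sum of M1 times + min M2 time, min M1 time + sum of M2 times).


LB1 = sum(M1 times) + min(M2 times) = 39 + 1 = 40
LB2 = min(M1 times) + sum(M2 times) = 4 + 30 = 34
Lower bound = max(LB1, LB2) = max(40, 34) = 40

40


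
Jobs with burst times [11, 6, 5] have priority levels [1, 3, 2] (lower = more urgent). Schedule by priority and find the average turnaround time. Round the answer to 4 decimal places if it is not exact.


Sort by priority (ascending = highest first):
Order: [(1, 11), (2, 5), (3, 6)]
Completion times:
  Priority 1, burst=11, C=11
  Priority 2, burst=5, C=16
  Priority 3, burst=6, C=22
Average turnaround = 49/3 = 16.3333

16.3333


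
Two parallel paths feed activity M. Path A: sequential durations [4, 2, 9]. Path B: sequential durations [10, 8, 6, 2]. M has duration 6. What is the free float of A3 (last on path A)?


ES(A3) = sum of predecessors on chain A = 6
EF(A3) = ES + duration = 6 + 9 = 15
Successor of A3 is M. ES(M) = max(sum(A), sum(B)) = max(15, 26) = 26
Free float = ES(successor) - EF(current) = 26 - 15 = 11

11


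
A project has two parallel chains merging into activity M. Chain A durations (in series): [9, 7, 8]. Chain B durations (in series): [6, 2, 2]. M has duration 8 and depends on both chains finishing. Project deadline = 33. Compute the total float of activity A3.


Forward pass: ES(A3) = sum of predecessors on chain A = 16
EF = ES + duration = 16 + 8 = 24
Backward pass: LF(M) = deadline = 33; LS(M) = 33 - 8 = 25
LF(A3) = LS(M) - sum(successors on chain A) = 25 - 0 = 25
LS = LF - duration = 25 - 8 = 17
Total float = LS - ES = 17 - 16 = 1

1


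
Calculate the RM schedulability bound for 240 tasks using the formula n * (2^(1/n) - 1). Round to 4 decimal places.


Compute 2^(1/240) = 1.0028922879
Subtract 1: 1.0028922879 - 1 = 0.0028922879
Multiply by n: 240 * 0.0028922879 = 0.6941490960
Round to 4 dp: 0.6941

0.6941


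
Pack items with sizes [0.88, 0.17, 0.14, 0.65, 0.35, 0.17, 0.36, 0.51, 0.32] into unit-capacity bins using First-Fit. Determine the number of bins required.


Place items sequentially using First-Fit:
  Item 0.88 -> new Bin 1
  Item 0.17 -> new Bin 2
  Item 0.14 -> Bin 2 (now 0.31)
  Item 0.65 -> Bin 2 (now 0.96)
  Item 0.35 -> new Bin 3
  Item 0.17 -> Bin 3 (now 0.52)
  Item 0.36 -> Bin 3 (now 0.88)
  Item 0.51 -> new Bin 4
  Item 0.32 -> Bin 4 (now 0.83)
Total bins used = 4

4


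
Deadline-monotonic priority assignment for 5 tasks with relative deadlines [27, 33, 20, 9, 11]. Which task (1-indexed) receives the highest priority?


Sort tasks by relative deadline (ascending):
  Task 4: deadline = 9
  Task 5: deadline = 11
  Task 3: deadline = 20
  Task 1: deadline = 27
  Task 2: deadline = 33
Priority order (highest first): [4, 5, 3, 1, 2]
Highest priority task = 4

4


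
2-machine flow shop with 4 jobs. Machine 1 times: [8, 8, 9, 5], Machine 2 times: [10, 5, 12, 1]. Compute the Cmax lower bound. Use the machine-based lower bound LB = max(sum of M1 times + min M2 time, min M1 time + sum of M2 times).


LB1 = sum(M1 times) + min(M2 times) = 30 + 1 = 31
LB2 = min(M1 times) + sum(M2 times) = 5 + 28 = 33
Lower bound = max(LB1, LB2) = max(31, 33) = 33

33


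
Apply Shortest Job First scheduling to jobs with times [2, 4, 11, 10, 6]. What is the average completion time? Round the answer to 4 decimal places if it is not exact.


SJF order (ascending): [2, 4, 6, 10, 11]
Completion times:
  Job 1: burst=2, C=2
  Job 2: burst=4, C=6
  Job 3: burst=6, C=12
  Job 4: burst=10, C=22
  Job 5: burst=11, C=33
Average completion = 75/5 = 15.0

15.0


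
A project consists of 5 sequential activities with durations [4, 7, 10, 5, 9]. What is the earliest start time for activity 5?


Activity 5 starts after activities 1 through 4 complete.
Predecessor durations: [4, 7, 10, 5]
ES = 4 + 7 + 10 + 5 = 26

26


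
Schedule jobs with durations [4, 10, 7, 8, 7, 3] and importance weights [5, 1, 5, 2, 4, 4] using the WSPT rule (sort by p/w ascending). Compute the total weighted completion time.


Compute p/w ratios and sort ascending (WSPT): [(3, 4), (4, 5), (7, 5), (7, 4), (8, 2), (10, 1)]
Compute weighted completion times:
  Job (p=3,w=4): C=3, w*C=4*3=12
  Job (p=4,w=5): C=7, w*C=5*7=35
  Job (p=7,w=5): C=14, w*C=5*14=70
  Job (p=7,w=4): C=21, w*C=4*21=84
  Job (p=8,w=2): C=29, w*C=2*29=58
  Job (p=10,w=1): C=39, w*C=1*39=39
Total weighted completion time = 298

298


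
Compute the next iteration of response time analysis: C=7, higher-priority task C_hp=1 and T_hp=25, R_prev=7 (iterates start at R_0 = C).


R_next = C + ceil(R_prev / T_hp) * C_hp
ceil(7 / 25) = ceil(0.28) = 1
Interference = 1 * 1 = 1
R_next = 7 + 1 = 8

8


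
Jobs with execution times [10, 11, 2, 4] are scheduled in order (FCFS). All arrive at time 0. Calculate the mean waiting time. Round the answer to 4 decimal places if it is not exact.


FCFS order (as given): [10, 11, 2, 4]
Waiting times:
  Job 1: wait = 0
  Job 2: wait = 10
  Job 3: wait = 21
  Job 4: wait = 23
Sum of waiting times = 54
Average waiting time = 54/4 = 13.5

13.5


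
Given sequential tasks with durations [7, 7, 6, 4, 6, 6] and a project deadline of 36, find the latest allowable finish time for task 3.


LF(activity 3) = deadline - sum of successor durations
Successors: activities 4 through 6 with durations [4, 6, 6]
Sum of successor durations = 16
LF = 36 - 16 = 20

20


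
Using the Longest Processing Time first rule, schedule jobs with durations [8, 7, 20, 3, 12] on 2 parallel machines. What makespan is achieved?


Sort jobs in decreasing order (LPT): [20, 12, 8, 7, 3]
Assign each job to the least loaded machine:
  Machine 1: jobs [20, 7], load = 27
  Machine 2: jobs [12, 8, 3], load = 23
Makespan = max load = 27

27


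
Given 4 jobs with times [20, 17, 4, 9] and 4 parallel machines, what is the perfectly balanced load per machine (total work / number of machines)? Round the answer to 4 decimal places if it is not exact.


Total processing time = 20 + 17 + 4 + 9 = 50
Number of machines = 4
Ideal balanced load = 50 / 4 = 12.5

12.5


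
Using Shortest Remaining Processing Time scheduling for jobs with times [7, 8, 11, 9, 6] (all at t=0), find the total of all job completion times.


Since all jobs arrive at t=0, SRPT equals SPT ordering.
SPT order: [6, 7, 8, 9, 11]
Completion times:
  Job 1: p=6, C=6
  Job 2: p=7, C=13
  Job 3: p=8, C=21
  Job 4: p=9, C=30
  Job 5: p=11, C=41
Total completion time = 6 + 13 + 21 + 30 + 41 = 111

111


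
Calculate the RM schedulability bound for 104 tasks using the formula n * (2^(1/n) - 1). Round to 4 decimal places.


Compute 2^(1/104) = 1.0066871365
Subtract 1: 1.0066871365 - 1 = 0.0066871365
Multiply by n: 104 * 0.0066871365 = 0.6954621960
Round to 4 dp: 0.6955

0.6955


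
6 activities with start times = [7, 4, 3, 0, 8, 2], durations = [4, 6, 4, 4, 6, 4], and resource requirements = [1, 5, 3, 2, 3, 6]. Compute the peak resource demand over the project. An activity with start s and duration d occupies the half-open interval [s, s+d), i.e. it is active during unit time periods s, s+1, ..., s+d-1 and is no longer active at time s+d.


Each activity i is active on [start_i, start_i + duration_i).
Compute total resource usage per time slot:
  t=0: active resources = [2], total = 2
  t=1: active resources = [2], total = 2
  t=2: active resources = [2, 6], total = 8
  t=3: active resources = [3, 2, 6], total = 11
  t=4: active resources = [5, 3, 6], total = 14
  t=5: active resources = [5, 3, 6], total = 14
  t=6: active resources = [5, 3], total = 8
  t=7: active resources = [1, 5], total = 6
  t=8: active resources = [1, 5, 3], total = 9
  t=9: active resources = [1, 5, 3], total = 9
  t=10: active resources = [1, 3], total = 4
  t=11: active resources = [3], total = 3
  t=12: active resources = [3], total = 3
  t=13: active resources = [3], total = 3
Peak resource demand = 14

14


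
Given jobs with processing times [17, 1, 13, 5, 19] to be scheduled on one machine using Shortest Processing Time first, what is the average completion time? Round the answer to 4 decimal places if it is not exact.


Sort jobs by processing time (SPT order): [1, 5, 13, 17, 19]
Compute completion times sequentially:
  Job 1: processing = 1, completes at 1
  Job 2: processing = 5, completes at 6
  Job 3: processing = 13, completes at 19
  Job 4: processing = 17, completes at 36
  Job 5: processing = 19, completes at 55
Sum of completion times = 117
Average completion time = 117/5 = 23.4

23.4


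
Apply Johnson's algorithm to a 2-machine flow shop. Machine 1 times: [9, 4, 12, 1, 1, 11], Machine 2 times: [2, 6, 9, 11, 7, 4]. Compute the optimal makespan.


Apply Johnson's rule:
  Group 1 (a <= b): [(4, 1, 11), (5, 1, 7), (2, 4, 6)]
  Group 2 (a > b): [(3, 12, 9), (6, 11, 4), (1, 9, 2)]
Optimal job order: [4, 5, 2, 3, 6, 1]
Schedule:
  Job 4: M1 done at 1, M2 done at 12
  Job 5: M1 done at 2, M2 done at 19
  Job 2: M1 done at 6, M2 done at 25
  Job 3: M1 done at 18, M2 done at 34
  Job 6: M1 done at 29, M2 done at 38
  Job 1: M1 done at 38, M2 done at 40
Makespan = 40

40


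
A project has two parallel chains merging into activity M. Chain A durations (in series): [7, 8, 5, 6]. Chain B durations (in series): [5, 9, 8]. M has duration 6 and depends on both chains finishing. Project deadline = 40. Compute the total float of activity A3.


Forward pass: ES(A3) = sum of predecessors on chain A = 15
EF = ES + duration = 15 + 5 = 20
Backward pass: LF(M) = deadline = 40; LS(M) = 40 - 6 = 34
LF(A3) = LS(M) - sum(successors on chain A) = 34 - 6 = 28
LS = LF - duration = 28 - 5 = 23
Total float = LS - ES = 23 - 15 = 8

8


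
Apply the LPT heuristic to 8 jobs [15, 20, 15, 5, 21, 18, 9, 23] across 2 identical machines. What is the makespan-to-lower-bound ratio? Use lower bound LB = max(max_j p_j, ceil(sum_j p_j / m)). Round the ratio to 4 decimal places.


LPT order: [23, 21, 20, 18, 15, 15, 9, 5]
Machine loads after assignment: [65, 61]
LPT makespan = 65
Lower bound = max(max_job, ceil(total/2)) = max(23, 63) = 63
Ratio = 65 / 63 = 1.0317

1.0317


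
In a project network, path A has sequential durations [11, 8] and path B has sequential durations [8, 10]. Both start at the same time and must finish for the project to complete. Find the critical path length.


Path A total = 11 + 8 = 19
Path B total = 8 + 10 = 18
Critical path = longest path = max(19, 18) = 19

19


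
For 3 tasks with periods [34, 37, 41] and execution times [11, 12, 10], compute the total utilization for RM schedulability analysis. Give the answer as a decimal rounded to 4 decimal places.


Compute individual utilizations (exact fractions):
  Task 1: C/T = 11/34 (approx. 0.3235)
  Task 2: C/T = 12/37 (approx. 0.3243)
  Task 3: C/T = 10/41 (approx. 0.2439)
Total utilization U = 11/34 + 12/37 + 10/41 = 45995/51578
Rounded to 4 decimal places: U = 0.8918
RM (Liu & Layland) bound for 3 tasks = 0.779763; compare with U = 45995/51578 (approx. 0.891756)
bound < U <= 1, so the RM sufficient condition is not met (inconclusive; an exact test such as response-time analysis is needed).

0.8918


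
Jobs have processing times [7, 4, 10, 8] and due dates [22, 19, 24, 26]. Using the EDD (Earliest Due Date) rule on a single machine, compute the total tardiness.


Sort by due date (EDD order): [(4, 19), (7, 22), (10, 24), (8, 26)]
Compute completion times and tardiness:
  Job 1: p=4, d=19, C=4, tardiness=max(0,4-19)=0
  Job 2: p=7, d=22, C=11, tardiness=max(0,11-22)=0
  Job 3: p=10, d=24, C=21, tardiness=max(0,21-24)=0
  Job 4: p=8, d=26, C=29, tardiness=max(0,29-26)=3
Total tardiness = 3

3


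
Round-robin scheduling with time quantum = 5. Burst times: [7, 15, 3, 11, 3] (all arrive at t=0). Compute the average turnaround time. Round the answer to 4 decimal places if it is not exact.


Time quantum = 5
Execution trace:
  J1 runs 5 units, time = 5
  J2 runs 5 units, time = 10
  J3 runs 3 units, time = 13
  J4 runs 5 units, time = 18
  J5 runs 3 units, time = 21
  J1 runs 2 units, time = 23
  J2 runs 5 units, time = 28
  J4 runs 5 units, time = 33
  J2 runs 5 units, time = 38
  J4 runs 1 units, time = 39
Finish times: [23, 38, 13, 39, 21]
Average turnaround = 134/5 = 26.8

26.8


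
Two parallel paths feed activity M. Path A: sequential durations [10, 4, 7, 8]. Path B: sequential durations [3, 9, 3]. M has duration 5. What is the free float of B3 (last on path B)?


ES(B3) = sum of predecessors on chain B = 12
EF(B3) = ES + duration = 12 + 3 = 15
Successor of B3 is M. ES(M) = max(sum(A), sum(B)) = max(29, 15) = 29
Free float = ES(successor) - EF(current) = 29 - 15 = 14

14


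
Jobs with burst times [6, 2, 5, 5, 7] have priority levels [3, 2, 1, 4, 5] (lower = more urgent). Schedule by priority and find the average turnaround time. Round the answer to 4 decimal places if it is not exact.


Sort by priority (ascending = highest first):
Order: [(1, 5), (2, 2), (3, 6), (4, 5), (5, 7)]
Completion times:
  Priority 1, burst=5, C=5
  Priority 2, burst=2, C=7
  Priority 3, burst=6, C=13
  Priority 4, burst=5, C=18
  Priority 5, burst=7, C=25
Average turnaround = 68/5 = 13.6

13.6


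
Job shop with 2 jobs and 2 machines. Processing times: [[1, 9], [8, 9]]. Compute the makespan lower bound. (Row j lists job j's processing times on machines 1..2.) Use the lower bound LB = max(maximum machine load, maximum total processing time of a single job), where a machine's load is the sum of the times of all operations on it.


Machine loads:
  Machine 1: 1 + 8 = 9
  Machine 2: 9 + 9 = 18
Max machine load = 18
Job totals:
  Job 1: 10
  Job 2: 17
Max job total = 17
Lower bound = max(18, 17) = 18

18


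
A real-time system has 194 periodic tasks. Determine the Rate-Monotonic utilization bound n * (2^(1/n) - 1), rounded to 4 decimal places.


Compute 2^(1/194) = 1.0035793141
Subtract 1: 1.0035793141 - 1 = 0.0035793141
Multiply by n: 194 * 0.0035793141 = 0.6943869354
Round to 4 dp: 0.6944

0.6944


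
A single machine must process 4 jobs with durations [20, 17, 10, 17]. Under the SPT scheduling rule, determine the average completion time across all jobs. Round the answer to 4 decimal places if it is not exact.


Sort jobs by processing time (SPT order): [10, 17, 17, 20]
Compute completion times sequentially:
  Job 1: processing = 10, completes at 10
  Job 2: processing = 17, completes at 27
  Job 3: processing = 17, completes at 44
  Job 4: processing = 20, completes at 64
Sum of completion times = 145
Average completion time = 145/4 = 36.25

36.25


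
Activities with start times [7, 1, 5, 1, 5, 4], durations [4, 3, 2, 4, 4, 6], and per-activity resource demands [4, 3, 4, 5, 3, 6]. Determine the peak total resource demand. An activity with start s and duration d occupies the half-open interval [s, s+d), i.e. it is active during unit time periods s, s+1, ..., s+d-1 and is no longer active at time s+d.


Each activity i is active on [start_i, start_i + duration_i).
Compute total resource usage per time slot:
  t=0: active resources = [], total = 0
  t=1: active resources = [3, 5], total = 8
  t=2: active resources = [3, 5], total = 8
  t=3: active resources = [3, 5], total = 8
  t=4: active resources = [5, 6], total = 11
  t=5: active resources = [4, 3, 6], total = 13
  t=6: active resources = [4, 3, 6], total = 13
  t=7: active resources = [4, 3, 6], total = 13
  t=8: active resources = [4, 3, 6], total = 13
  t=9: active resources = [4, 6], total = 10
  t=10: active resources = [4], total = 4
Peak resource demand = 13

13


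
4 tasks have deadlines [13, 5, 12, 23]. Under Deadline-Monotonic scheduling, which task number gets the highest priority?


Sort tasks by relative deadline (ascending):
  Task 2: deadline = 5
  Task 3: deadline = 12
  Task 1: deadline = 13
  Task 4: deadline = 23
Priority order (highest first): [2, 3, 1, 4]
Highest priority task = 2

2


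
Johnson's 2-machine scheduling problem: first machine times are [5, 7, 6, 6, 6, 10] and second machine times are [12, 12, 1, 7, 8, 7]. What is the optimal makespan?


Apply Johnson's rule:
  Group 1 (a <= b): [(1, 5, 12), (4, 6, 7), (5, 6, 8), (2, 7, 12)]
  Group 2 (a > b): [(6, 10, 7), (3, 6, 1)]
Optimal job order: [1, 4, 5, 2, 6, 3]
Schedule:
  Job 1: M1 done at 5, M2 done at 17
  Job 4: M1 done at 11, M2 done at 24
  Job 5: M1 done at 17, M2 done at 32
  Job 2: M1 done at 24, M2 done at 44
  Job 6: M1 done at 34, M2 done at 51
  Job 3: M1 done at 40, M2 done at 52
Makespan = 52

52


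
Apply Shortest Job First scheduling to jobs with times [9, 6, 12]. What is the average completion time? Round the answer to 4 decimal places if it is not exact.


SJF order (ascending): [6, 9, 12]
Completion times:
  Job 1: burst=6, C=6
  Job 2: burst=9, C=15
  Job 3: burst=12, C=27
Average completion = 48/3 = 16.0

16.0


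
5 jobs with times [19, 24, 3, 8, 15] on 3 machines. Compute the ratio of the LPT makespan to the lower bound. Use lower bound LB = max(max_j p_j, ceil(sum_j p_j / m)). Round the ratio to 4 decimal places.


LPT order: [24, 19, 15, 8, 3]
Machine loads after assignment: [24, 22, 23]
LPT makespan = 24
Lower bound = max(max_job, ceil(total/3)) = max(24, 23) = 24
Ratio = 24 / 24 = 1.0

1.0


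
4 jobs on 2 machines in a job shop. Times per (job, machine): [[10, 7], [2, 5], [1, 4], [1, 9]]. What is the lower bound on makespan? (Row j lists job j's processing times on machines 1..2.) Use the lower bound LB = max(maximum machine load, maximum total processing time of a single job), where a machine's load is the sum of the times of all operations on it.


Machine loads:
  Machine 1: 10 + 2 + 1 + 1 = 14
  Machine 2: 7 + 5 + 4 + 9 = 25
Max machine load = 25
Job totals:
  Job 1: 17
  Job 2: 7
  Job 3: 5
  Job 4: 10
Max job total = 17
Lower bound = max(25, 17) = 25

25


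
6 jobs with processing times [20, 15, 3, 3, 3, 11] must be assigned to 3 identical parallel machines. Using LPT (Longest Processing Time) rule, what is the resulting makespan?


Sort jobs in decreasing order (LPT): [20, 15, 11, 3, 3, 3]
Assign each job to the least loaded machine:
  Machine 1: jobs [20], load = 20
  Machine 2: jobs [15, 3], load = 18
  Machine 3: jobs [11, 3, 3], load = 17
Makespan = max load = 20

20


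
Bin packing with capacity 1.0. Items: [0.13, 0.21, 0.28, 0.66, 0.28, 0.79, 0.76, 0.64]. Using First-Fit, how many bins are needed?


Place items sequentially using First-Fit:
  Item 0.13 -> new Bin 1
  Item 0.21 -> Bin 1 (now 0.34)
  Item 0.28 -> Bin 1 (now 0.62)
  Item 0.66 -> new Bin 2
  Item 0.28 -> Bin 1 (now 0.9)
  Item 0.79 -> new Bin 3
  Item 0.76 -> new Bin 4
  Item 0.64 -> new Bin 5
Total bins used = 5

5


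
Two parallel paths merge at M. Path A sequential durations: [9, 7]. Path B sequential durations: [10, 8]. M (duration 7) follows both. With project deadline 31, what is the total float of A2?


Forward pass: ES(A2) = sum of predecessors on chain A = 9
EF = ES + duration = 9 + 7 = 16
Backward pass: LF(M) = deadline = 31; LS(M) = 31 - 7 = 24
LF(A2) = LS(M) - sum(successors on chain A) = 24 - 0 = 24
LS = LF - duration = 24 - 7 = 17
Total float = LS - ES = 17 - 9 = 8

8


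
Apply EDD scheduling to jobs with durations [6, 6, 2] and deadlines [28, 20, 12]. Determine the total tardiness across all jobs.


Sort by due date (EDD order): [(2, 12), (6, 20), (6, 28)]
Compute completion times and tardiness:
  Job 1: p=2, d=12, C=2, tardiness=max(0,2-12)=0
  Job 2: p=6, d=20, C=8, tardiness=max(0,8-20)=0
  Job 3: p=6, d=28, C=14, tardiness=max(0,14-28)=0
Total tardiness = 0

0
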